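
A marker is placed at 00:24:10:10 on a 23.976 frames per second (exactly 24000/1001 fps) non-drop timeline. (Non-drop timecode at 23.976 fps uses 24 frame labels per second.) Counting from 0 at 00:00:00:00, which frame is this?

Total seconds to the label: (0 × 3600 + 24 × 60 + 10) = 1450.
Frame index = 1450 × 24 + 10 = 34810.

frame 34810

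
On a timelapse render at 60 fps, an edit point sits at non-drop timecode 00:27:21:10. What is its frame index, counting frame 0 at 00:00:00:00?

98470

Total seconds to the label: (0 × 3600 + 27 × 60 + 21) = 1641.
Frame index = 1641 × 60 + 10 = 98470.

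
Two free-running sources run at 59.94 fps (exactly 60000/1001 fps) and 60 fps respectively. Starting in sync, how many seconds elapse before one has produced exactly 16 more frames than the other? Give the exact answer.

4004/15 seconds

The gap grows by |60 − 60000/1001| = 60/1001 frames per second.
Time for a 16-frame gap: 16 ÷ (60/1001) = 4004/15 s.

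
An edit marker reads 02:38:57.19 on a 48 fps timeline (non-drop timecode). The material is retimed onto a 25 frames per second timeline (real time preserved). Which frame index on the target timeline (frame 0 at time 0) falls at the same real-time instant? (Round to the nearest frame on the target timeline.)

Source frame index: (2×3600 + 38×60 + 57) × 48 + 19 = 457795.
Real time: 457795 / (48) = 457795/48 s.
Target frame: (457795/48) × (25) = 11444875/48 ≈ 238434.896 → 238435.

frame 238435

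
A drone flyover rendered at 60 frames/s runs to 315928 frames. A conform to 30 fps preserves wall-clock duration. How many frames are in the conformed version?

Target frames = source frames × (target rate / source rate) = 315928 × (30)/(60) = 315928 × 1/2 = 157964.

157964 frames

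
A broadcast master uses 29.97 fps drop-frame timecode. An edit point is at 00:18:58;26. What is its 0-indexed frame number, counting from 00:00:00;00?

Complete 10-minute blocks: 1, each 17982 frames → 17982.
Remaining 8 whole minutes in the current block: 1800 + 7 × 1798 = 14386 frames.
Within the current minute: 58 × 30 + 26 − 2 = 1764 (labels ;00/;01 skipped at this minute). Total = 17982 + 14386 + 1764 = 34132.

34132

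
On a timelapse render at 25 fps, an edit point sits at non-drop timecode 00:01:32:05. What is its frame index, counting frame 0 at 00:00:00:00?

Total seconds to the label: (0 × 3600 + 1 × 60 + 32) = 92.
Frame index = 92 × 25 + 5 = 2305.

frame 2305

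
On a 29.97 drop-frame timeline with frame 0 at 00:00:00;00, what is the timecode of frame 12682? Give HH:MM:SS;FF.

00:07:03;06

Ten DF minutes hold 17982 frames, so frame 12682 lies in block 0 (frames 0–17981) with 12682 frames into that block.
The block's first minute is 1800 frames and the rest 1798 each; 12682 frames reaches minute 7, so 0 × 18 + 7 × 2 = 14 labels have been skipped so far.
Adding those back, label number 12682 + 14 = 12696 at 30 labels/s is 423 s + 6 f = 0 h 7 min 3 s frame 6, i.e. 00:07:03;06.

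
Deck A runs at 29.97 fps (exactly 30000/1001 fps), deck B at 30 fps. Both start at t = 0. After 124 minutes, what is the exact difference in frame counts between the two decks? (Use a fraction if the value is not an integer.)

124 min = 7440 s.
A emits 30000/1001 × 7440 = 223200000/1001 frames; B emits 30 × 7440 = 223200.
Difference = 223200/1001 frames (≈ 222.9770); B is ahead of A.

223200/1001 frames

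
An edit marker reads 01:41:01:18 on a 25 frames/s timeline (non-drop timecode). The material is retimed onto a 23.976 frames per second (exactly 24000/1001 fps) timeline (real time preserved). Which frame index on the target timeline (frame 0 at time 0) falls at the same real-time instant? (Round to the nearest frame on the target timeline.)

frame 145336

Source frame index: (1×3600 + 41×60 + 1) × 25 + 18 = 151543.
Real time: 151543 / (25) = 151543/25 s.
Target frame: (151543/25) × (24000/1001) = 20783040/143 ≈ 145335.944 → 145336.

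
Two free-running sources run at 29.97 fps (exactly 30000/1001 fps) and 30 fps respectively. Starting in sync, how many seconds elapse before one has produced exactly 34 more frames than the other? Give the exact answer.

The gap grows by |30 − 30000/1001| = 30/1001 frames per second.
Time for a 34-frame gap: 34 ÷ (30/1001) = 17017/15 s.

17017/15 seconds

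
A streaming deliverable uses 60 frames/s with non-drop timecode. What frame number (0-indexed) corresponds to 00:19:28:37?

Total seconds to the label: (0 × 3600 + 19 × 60 + 28) = 1168.
Frame index = 1168 × 60 + 37 = 70117.

70117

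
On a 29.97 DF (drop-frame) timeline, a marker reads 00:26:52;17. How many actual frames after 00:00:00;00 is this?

48329

Complete 10-minute blocks: 2, each 17982 frames → 35964.
Remaining 6 whole minutes in the current block: 1800 + 5 × 1798 = 10790 frames.
Within the current minute: 52 × 30 + 17 − 2 = 1575 (labels ;00/;01 skipped at this minute). Total = 35964 + 10790 + 1575 = 48329.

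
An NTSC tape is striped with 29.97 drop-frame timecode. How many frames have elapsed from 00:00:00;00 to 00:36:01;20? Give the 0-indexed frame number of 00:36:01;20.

As if non-drop at 30 labels/s: (0 × 3600 + 36 × 60 + 1) × 30 + 20 = 64850.
Minute boundaries passed: 36; those not divisible by 10: 36 − 3 = 33; dropped labels = 2 × 33 = 66.
Actual frame index = 64850 − 66 = 64784.

64784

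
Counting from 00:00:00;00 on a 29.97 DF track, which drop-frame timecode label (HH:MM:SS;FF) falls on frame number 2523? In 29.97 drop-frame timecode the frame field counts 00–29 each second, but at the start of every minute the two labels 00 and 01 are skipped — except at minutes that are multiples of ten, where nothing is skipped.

Ten DF minutes hold 17982 frames, so frame 2523 lies in block 0 (frames 0–17981) with 2523 frames into that block.
The block's first minute is 1800 frames and the rest 1798 each; 2523 frames reaches minute 1, so 0 × 18 + 1 × 2 = 2 labels have been skipped so far.
Adding those back, label number 2523 + 2 = 2525 at 30 labels/s is 84 s + 5 f = 0 h 1 min 24 s frame 5, i.e. 00:01:24;05.

00:01:24;05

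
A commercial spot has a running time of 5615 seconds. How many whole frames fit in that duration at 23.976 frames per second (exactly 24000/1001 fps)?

134625 frames

Frames = 5615 × 24000/1001 = 134760000/1001 ≈ 134625.3746.
Complete frames: 134625.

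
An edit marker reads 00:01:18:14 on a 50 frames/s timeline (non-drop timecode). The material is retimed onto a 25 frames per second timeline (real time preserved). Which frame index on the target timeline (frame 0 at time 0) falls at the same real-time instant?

Source frame index: (0×3600 + 1×60 + 18) × 50 + 14 = 3914.
Real time: 3914 / (50) = 1957/25 s.
Target frame: (1957/25) × (25) = 1957.

frame 1957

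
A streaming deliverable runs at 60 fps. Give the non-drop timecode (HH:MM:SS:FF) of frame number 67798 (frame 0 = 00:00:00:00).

00:18:49:58

67798 ÷ 60 = 1129 full seconds, remainder 58 frames.
1129 s = 0 h 18 min 49 s.
Timecode: 00:18:49:58.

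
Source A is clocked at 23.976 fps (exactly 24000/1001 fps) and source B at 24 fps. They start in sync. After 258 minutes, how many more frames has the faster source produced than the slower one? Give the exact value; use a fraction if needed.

258 min = 15480 s.
A emits 24000/1001 × 15480 = 371520000/1001 frames; B emits 24 × 15480 = 371520.
Difference = 371520/1001 frames (≈ 371.1489); B is ahead of A.

371520/1001 frames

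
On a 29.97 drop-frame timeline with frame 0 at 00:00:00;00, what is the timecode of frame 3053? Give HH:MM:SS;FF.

00:01:41;25

Each 10-minute DF block holds 10 × 60 × 30 − 9 × 2 = 17982 frames. 3053 ÷ 17982 → 0 full blocks, remainder 3053.
Within the partial block the first minute is 1800 frames and each further minute 1798, so 1 further minute boundary passed. Total skipped labels = 18 × 0 + 2 × 1 = 2.
Non-drop label index = 3053 + 2 = 3055; at 30 labels/s that is 00:01:41:25, i.e. DF 00:01:41;25.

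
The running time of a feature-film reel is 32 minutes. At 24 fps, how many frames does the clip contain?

46080 frames

32 min = 1920 s.
Frames = 1920 × 24 = 46080.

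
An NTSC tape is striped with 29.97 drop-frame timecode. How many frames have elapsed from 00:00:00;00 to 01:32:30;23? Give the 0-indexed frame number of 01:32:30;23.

166357

Complete 10-minute blocks: 9, each 17982 frames → 161838.
Remaining 2 whole minutes in the current block: 1800 + 1 × 1798 = 3598 frames.
Within the current minute: 30 × 30 + 23 − 2 = 921 (labels ;00/;01 skipped at this minute). Total = 161838 + 3598 + 921 = 166357.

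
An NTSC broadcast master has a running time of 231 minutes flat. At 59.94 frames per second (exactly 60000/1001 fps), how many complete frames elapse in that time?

231 min = 13860 s.
Frames = 13860 × 60000/1001 = 10800000/13 ≈ 830769.2308.
Complete frames: 830769.

830769 frames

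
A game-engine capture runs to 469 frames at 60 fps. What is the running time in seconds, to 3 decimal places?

7.817 seconds

Running time = 469 × 1/60 = 469/60 s ≈ 7.817 s.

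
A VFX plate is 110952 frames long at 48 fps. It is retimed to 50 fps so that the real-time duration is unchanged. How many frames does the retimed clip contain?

Target frames = source frames × (target rate / source rate) = 110952 × (50)/(48) = 110952 × 25/24 = 115575.

115575 frames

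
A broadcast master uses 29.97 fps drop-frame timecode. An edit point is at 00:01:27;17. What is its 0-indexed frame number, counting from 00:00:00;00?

Complete 10-minute blocks: 0, each 17982 frames → 0.
Remaining 1 whole minute in the current block: 1800 + 0 × 1798 = 1800 frames.
Within the current minute: 27 × 30 + 17 − 2 = 825 (labels ;00/;01 skipped at this minute). Total = 0 + 1800 + 825 = 2625.

2625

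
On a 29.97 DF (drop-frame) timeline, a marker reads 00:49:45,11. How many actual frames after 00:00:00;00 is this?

Complete 10-minute blocks: 4, each 17982 frames → 71928.
Remaining 9 whole minutes in the current block: 1800 + 8 × 1798 = 16184 frames.
Within the current minute: 45 × 30 + 11 − 2 = 1359 (labels ;00/;01 skipped at this minute). Total = 71928 + 16184 + 1359 = 89471.

89471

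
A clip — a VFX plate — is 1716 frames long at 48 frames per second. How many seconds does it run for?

35.75 seconds

Running time = 1716 / (48) = 35.75 s.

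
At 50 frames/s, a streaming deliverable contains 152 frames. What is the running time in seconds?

3.04 seconds

Running time = 152 / (50) = 3.04 s.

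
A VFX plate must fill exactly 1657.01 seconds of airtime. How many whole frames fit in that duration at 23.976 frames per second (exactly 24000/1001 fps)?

39728 frames

Frames = 1657.01 × 24000/1001 = 39768240/1001 ≈ 39728.5115.
Complete frames: 39728.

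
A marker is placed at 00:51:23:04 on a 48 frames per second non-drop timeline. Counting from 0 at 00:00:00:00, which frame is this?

147988

Total seconds to the label: (0 × 3600 + 51 × 60 + 23) = 3083.
Frame index = 3083 × 48 + 4 = 147988.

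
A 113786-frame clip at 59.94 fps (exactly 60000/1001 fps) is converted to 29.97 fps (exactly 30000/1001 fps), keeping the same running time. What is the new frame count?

Frames at target rate = 113786 × (30000/1001) / (60000/1001) = 56893.

56893 frames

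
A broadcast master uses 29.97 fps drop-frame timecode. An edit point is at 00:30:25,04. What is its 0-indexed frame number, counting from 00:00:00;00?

54700

As if non-drop at 30 labels/s: (0 × 3600 + 30 × 60 + 25) × 30 + 4 = 54754.
Minute boundaries passed: 30; those not divisible by 10: 30 − 3 = 27; dropped labels = 2 × 27 = 54.
Actual frame index = 54754 − 54 = 54700.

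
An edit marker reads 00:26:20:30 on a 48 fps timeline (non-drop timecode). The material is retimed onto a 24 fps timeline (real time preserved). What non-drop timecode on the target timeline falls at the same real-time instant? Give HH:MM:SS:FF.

Source frame index: (0×3600 + 26×60 + 20) × 48 + 30 = 75870.
Real time: 75870 / (48) = 12645/8 s.
Target frame: (12645/8) × (24) = 37935.
At 24 labels/s: frame 37935 → 00:26:20:15.

00:26:20:15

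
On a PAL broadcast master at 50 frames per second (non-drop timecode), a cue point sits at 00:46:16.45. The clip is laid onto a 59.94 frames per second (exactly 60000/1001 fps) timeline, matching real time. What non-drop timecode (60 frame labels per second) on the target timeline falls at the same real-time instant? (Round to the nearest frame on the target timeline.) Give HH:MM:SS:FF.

00:46:14:08

Source frame index: (0×3600 + 46×60 + 16) × 50 + 45 = 138845.
Real time: 138845 / (50) = 27769/10 s.
Target frame: (27769/10) × (60000/1001) = 23802000/143 ≈ 166447.552 → 166448.
At 60 labels/s: frame 166448 → 00:46:14:08.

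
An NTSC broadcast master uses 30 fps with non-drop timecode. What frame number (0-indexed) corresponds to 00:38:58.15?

70155

Total seconds to the label: (0 × 3600 + 38 × 60 + 58) = 2338.
Frame index = 2338 × 30 + 15 = 70155.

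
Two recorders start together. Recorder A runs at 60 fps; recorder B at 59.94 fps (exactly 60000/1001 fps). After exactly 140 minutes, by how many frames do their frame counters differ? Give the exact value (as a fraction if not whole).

72000/143 frames

140 min = 8400 s.
A emits 60 × 8400 = 504000 frames; B emits 60000/1001 × 8400 = 72000000/143.
Difference = 72000/143 frames (≈ 503.4965); B is behind A.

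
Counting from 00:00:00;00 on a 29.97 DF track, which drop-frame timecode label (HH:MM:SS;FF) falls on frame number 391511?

03:37:43;13

Each 10-minute DF block holds 10 × 60 × 30 − 9 × 2 = 17982 frames. 391511 ÷ 17982 → 21 full blocks, remainder 13889.
Within the partial block the first minute is 1800 frames and each further minute 1798, so 7 further minute boundaries passed. Total skipped labels = 18 × 21 + 2 × 7 = 392.
Non-drop label index = 391511 + 392 = 391903; at 30 labels/s that is 03:37:43:13, i.e. DF 03:37:43;13.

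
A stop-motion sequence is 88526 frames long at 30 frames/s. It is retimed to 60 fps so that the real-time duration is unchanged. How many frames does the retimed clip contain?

Target frames = source frames × (target rate / source rate) = 88526 × (60)/(30) = 88526 × 2 = 177052.

177052 frames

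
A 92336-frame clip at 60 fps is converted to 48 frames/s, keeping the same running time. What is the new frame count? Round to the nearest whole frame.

73869 frames

Frames at target rate = 92336 × (48) / (60) = 369344/5 ≈ 73868.800.
Nearest whole frame: 73869.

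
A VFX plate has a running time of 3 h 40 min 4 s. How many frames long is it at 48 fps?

3 h 40 min 4 s = 13204 s.
Frames = 13204 × 48 = 633792.

633792 frames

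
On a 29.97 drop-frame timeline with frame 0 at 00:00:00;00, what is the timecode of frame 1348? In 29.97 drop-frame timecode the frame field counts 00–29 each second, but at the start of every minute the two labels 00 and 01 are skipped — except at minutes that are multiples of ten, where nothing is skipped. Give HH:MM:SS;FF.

Each 10-minute DF block holds 10 × 60 × 30 − 9 × 2 = 17982 frames. 1348 ÷ 17982 → 0 full blocks, remainder 1348.
Within the partial block the first minute is 1800 frames and each further minute 1798, so 0 further minute boundaries passed. Total skipped labels = 18 × 0 + 2 × 0 = 0.
Non-drop label index = 1348 + 0 = 1348; at 30 labels/s that is 00:00:44:28, i.e. DF 00:00:44;28.

00:00:44;28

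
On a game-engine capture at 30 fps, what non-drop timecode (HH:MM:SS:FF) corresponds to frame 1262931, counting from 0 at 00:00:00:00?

1262931 ÷ 30 = 42097 full seconds, remainder 21 frames.
42097 s = 11 h 41 min 37 s.
Timecode: 11:41:37:21.

11:41:37:21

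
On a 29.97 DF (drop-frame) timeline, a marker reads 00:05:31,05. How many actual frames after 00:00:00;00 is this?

Complete 10-minute blocks: 0, each 17982 frames → 0.
Remaining 5 whole minutes in the current block: 1800 + 4 × 1798 = 8992 frames.
Within the current minute: 31 × 30 + 5 − 2 = 933 (labels ;00/;01 skipped at this minute). Total = 0 + 8992 + 933 = 9925.

9925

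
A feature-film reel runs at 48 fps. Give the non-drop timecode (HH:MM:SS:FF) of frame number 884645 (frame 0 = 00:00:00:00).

884645 ÷ 48 = 18430 full seconds, remainder 5 frames.
18430 s = 5 h 7 min 10 s.
Timecode: 05:07:10:05.

05:07:10:05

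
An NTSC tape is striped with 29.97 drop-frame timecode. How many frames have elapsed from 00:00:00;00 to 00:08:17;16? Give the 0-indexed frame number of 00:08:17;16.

14910

As if non-drop at 30 labels/s: (0 × 3600 + 8 × 60 + 17) × 30 + 16 = 14926.
Minute boundaries passed: 8; those not divisible by 10: 8 − 0 = 8; dropped labels = 2 × 8 = 16.
Actual frame index = 14926 − 16 = 14910.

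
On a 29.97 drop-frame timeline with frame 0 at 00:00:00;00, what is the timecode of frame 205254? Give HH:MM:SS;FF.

Each 10-minute DF block holds 10 × 60 × 30 − 9 × 2 = 17982 frames. 205254 ÷ 17982 → 11 full blocks, remainder 7452.
Within the partial block the first minute is 1800 frames and each further minute 1798, so 4 further minute boundaries passed. Total skipped labels = 18 × 11 + 2 × 4 = 206.
Non-drop label index = 205254 + 206 = 205460; at 30 labels/s that is 01:54:08:20, i.e. DF 01:54:08;20.

01:54:08;20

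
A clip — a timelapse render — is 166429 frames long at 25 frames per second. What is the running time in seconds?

6657.16 seconds

Running time = 166429 / (25) = 6657.16 s.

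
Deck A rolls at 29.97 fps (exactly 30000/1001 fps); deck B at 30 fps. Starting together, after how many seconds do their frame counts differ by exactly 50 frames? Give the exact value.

5005/3 seconds

The gap grows by |30 − 30000/1001| = 30/1001 frames per second.
Time for a 50-frame gap: 50 ÷ (30/1001) = 5005/3 s.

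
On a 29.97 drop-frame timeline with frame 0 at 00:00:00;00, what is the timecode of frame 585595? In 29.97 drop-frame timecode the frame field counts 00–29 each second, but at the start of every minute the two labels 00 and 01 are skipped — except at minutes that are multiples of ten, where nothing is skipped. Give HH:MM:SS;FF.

Each 10-minute DF block holds 10 × 60 × 30 − 9 × 2 = 17982 frames. 585595 ÷ 17982 → 32 full blocks, remainder 10171.
Within the partial block the first minute is 1800 frames and each further minute 1798, so 5 further minute boundaries passed. Total skipped labels = 18 × 32 + 2 × 5 = 586.
Non-drop label index = 585595 + 586 = 586181; at 30 labels/s that is 05:25:39:11, i.e. DF 05:25:39;11.

05:25:39;11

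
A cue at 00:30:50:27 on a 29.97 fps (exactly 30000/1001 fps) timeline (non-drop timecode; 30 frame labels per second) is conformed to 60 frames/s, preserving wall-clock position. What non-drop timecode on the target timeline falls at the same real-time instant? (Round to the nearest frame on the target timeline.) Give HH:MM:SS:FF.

Source frame index: (0×3600 + 30×60 + 50) × 30 + 27 = 55527.
Real time: 55527 / (30000/1001) = 18527509/10000 s.
Target frame: (18527509/10000) × (60) = 55582527/500 ≈ 111165.054 → 111165.
At 60 labels/s: frame 111165 → 00:30:52:45.

00:30:52:45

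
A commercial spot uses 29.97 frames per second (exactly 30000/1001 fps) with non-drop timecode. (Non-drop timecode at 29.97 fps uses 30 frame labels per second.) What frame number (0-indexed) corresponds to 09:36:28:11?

frame 1037651

Total seconds to the label: (9 × 3600 + 36 × 60 + 28) = 34588.
Frame index = 34588 × 30 + 11 = 1037651.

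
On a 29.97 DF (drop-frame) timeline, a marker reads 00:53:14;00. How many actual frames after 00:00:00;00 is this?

95724

Complete 10-minute blocks: 5, each 17982 frames → 89910.
Remaining 3 whole minutes in the current block: 1800 + 2 × 1798 = 5396 frames.
Within the current minute: 14 × 30 + 0 − 2 = 418 (labels ;00/;01 skipped at this minute). Total = 89910 + 5396 + 418 = 95724.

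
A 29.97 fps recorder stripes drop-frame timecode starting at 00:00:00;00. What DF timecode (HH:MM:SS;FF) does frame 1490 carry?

Each 10-minute DF block holds 10 × 60 × 30 − 9 × 2 = 17982 frames. 1490 ÷ 17982 → 0 full blocks, remainder 1490.
Within the partial block the first minute is 1800 frames and each further minute 1798, so 0 further minute boundaries passed. Total skipped labels = 18 × 0 + 2 × 0 = 0.
Non-drop label index = 1490 + 0 = 1490; at 30 labels/s that is 00:00:49:20, i.e. DF 00:00:49;20.

00:00:49;20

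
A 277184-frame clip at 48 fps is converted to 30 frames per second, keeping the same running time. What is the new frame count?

Target frames = source frames × (target rate / source rate) = 277184 × (30)/(48) = 277184 × 5/8 = 173240.

173240 frames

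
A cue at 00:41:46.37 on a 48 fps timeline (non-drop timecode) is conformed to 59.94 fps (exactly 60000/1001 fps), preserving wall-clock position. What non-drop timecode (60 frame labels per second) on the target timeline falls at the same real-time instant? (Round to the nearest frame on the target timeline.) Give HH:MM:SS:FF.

Source frame index: (0×3600 + 41×60 + 46) × 48 + 37 = 120325.
Real time: 120325 / (48) = 120325/48 s.
Target frame: (120325/48) × (60000/1001) = 150406250/1001 ≈ 150255.994 → 150256.
At 60 labels/s: frame 150256 → 00:41:44:16.

00:41:44:16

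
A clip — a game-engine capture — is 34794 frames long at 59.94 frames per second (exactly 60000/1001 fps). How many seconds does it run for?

580.4799 seconds

Running time = 34794 / (60000/1001) = 580.4799 s.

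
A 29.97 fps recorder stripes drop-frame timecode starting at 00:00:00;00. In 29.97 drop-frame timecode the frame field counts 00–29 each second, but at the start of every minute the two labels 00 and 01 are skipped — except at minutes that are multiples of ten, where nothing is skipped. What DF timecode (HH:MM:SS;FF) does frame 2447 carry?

Ten DF minutes hold 17982 frames, so frame 2447 lies in block 0 (frames 0–17981) with 2447 frames into that block.
The block's first minute is 1800 frames and the rest 1798 each; 2447 frames reaches minute 1, so 0 × 18 + 1 × 2 = 2 labels have been skipped so far.
Adding those back, label number 2447 + 2 = 2449 at 30 labels/s is 81 s + 19 f = 0 h 1 min 21 s frame 19, i.e. 00:01:21;19.

00:01:21;19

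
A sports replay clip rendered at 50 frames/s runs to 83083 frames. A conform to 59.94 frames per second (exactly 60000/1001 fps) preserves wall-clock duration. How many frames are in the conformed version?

99600 frames

Target frames = source frames × (target rate / source rate) = 83083 × (60000/1001)/(50) = 83083 × 1200/1001 = 99600.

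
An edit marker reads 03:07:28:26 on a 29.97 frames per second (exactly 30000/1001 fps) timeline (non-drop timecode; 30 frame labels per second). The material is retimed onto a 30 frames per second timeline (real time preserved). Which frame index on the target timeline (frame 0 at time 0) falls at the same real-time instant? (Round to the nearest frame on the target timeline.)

Source frame index: (3×3600 + 7×60 + 28) × 30 + 26 = 337466.
Real time: 337466 / (30000/1001) = 168901733/15000 s.
Target frame: (168901733/15000) × (30) = 168901733/500 ≈ 337803.466 → 337803.

frame 337803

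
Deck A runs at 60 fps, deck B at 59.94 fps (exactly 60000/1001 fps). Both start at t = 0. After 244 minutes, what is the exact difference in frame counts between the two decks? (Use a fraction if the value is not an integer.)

244 min = 14640 s.
A emits 60 × 14640 = 878400 frames; B emits 60000/1001 × 14640 = 878400000/1001.
Difference = 878400/1001 frames (≈ 877.5225); B is behind A.

878400/1001 frames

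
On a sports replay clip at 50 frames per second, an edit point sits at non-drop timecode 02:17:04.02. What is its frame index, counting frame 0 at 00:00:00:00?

Total seconds to the label: (2 × 3600 + 17 × 60 + 4) = 8224.
Frame index = 8224 × 50 + 2 = 411202.

frame 411202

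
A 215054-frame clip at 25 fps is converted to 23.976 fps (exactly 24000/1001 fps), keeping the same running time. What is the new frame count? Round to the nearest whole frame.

Frames at target rate = 215054 × (24000/1001) / (25) = 29493120/143 ≈ 206245.594.
Nearest whole frame: 206246.

206246 frames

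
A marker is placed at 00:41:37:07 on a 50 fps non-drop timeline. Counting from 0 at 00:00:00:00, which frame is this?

Total seconds to the label: (0 × 3600 + 41 × 60 + 37) = 2497.
Frame index = 2497 × 50 + 7 = 124857.

124857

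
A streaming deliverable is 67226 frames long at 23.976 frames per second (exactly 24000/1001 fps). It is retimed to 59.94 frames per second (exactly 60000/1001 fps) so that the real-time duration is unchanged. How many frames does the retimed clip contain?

168065 frames

Frames at target rate = 67226 × (60000/1001) / (24000/1001) = 168065.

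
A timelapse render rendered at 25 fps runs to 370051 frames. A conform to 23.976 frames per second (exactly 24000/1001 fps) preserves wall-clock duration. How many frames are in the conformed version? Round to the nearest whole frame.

Frames at target rate = 370051 × (24000/1001) / (25) = 32295360/91 ≈ 354894.066.
Nearest whole frame: 354894.

354894 frames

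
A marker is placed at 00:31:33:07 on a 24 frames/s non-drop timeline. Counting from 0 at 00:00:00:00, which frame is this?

45439

Total seconds to the label: (0 × 3600 + 31 × 60 + 33) = 1893.
Frame index = 1893 × 24 + 7 = 45439.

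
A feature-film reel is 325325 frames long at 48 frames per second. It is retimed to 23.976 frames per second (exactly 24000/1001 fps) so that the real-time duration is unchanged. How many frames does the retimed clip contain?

162500 frames

Target frames = source frames × (target rate / source rate) = 325325 × (24000/1001)/(48) = 325325 × 500/1001 = 162500.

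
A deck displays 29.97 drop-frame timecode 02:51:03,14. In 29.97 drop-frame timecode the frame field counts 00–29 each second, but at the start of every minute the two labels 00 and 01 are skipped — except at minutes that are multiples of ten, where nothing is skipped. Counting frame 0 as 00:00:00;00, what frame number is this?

307596

Complete 10-minute blocks: 17, each 17982 frames → 305694.
Remaining 1 whole minute in the current block: 1800 + 0 × 1798 = 1800 frames.
Within the current minute: 3 × 30 + 14 − 2 = 102 (labels ;00/;01 skipped at this minute). Total = 305694 + 1800 + 102 = 307596.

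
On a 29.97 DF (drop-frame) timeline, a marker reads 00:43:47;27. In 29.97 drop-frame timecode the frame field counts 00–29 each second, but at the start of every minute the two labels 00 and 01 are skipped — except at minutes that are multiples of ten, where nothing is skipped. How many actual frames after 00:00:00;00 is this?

78759

Complete 10-minute blocks: 4, each 17982 frames → 71928.
Remaining 3 whole minutes in the current block: 1800 + 2 × 1798 = 5396 frames.
Within the current minute: 47 × 30 + 27 − 2 = 1435 (labels ;00/;01 skipped at this minute). Total = 71928 + 5396 + 1435 = 78759.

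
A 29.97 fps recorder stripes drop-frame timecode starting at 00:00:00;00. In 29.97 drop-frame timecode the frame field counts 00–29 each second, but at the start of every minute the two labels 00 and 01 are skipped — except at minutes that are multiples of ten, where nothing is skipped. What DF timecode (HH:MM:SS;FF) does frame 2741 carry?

00:01:31;13

Each 10-minute DF block holds 10 × 60 × 30 − 9 × 2 = 17982 frames. 2741 ÷ 17982 → 0 full blocks, remainder 2741.
Within the partial block the first minute is 1800 frames and each further minute 1798, so 1 further minute boundary passed. Total skipped labels = 18 × 0 + 2 × 1 = 2.
Non-drop label index = 2741 + 2 = 2743; at 30 labels/s that is 00:01:31:13, i.e. DF 00:01:31;13.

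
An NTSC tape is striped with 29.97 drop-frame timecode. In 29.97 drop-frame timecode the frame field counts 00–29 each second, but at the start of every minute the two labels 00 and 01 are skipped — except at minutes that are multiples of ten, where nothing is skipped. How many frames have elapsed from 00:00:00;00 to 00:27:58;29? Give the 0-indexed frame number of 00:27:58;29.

Complete 10-minute blocks: 2, each 17982 frames → 35964.
Remaining 7 whole minutes in the current block: 1800 + 6 × 1798 = 12588 frames.
Within the current minute: 58 × 30 + 29 − 2 = 1767 (labels ;00/;01 skipped at this minute). Total = 35964 + 12588 + 1767 = 50319.

50319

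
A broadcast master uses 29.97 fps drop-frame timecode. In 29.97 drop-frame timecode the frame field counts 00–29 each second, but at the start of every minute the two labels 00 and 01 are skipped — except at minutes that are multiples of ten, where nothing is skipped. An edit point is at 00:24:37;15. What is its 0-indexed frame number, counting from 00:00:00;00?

44281

Complete 10-minute blocks: 2, each 17982 frames → 35964.
Remaining 4 whole minutes in the current block: 1800 + 3 × 1798 = 7194 frames.
Within the current minute: 37 × 30 + 15 − 2 = 1123 (labels ;00/;01 skipped at this minute). Total = 35964 + 7194 + 1123 = 44281.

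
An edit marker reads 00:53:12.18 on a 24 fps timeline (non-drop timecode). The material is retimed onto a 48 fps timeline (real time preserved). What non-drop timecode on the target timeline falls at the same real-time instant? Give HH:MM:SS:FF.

Source frame index: (0×3600 + 53×60 + 12) × 24 + 18 = 76626.
Real time: 76626 / (24) = 12771/4 s.
Target frame: (12771/4) × (48) = 153252.
At 48 labels/s: frame 153252 → 00:53:12:36.

00:53:12:36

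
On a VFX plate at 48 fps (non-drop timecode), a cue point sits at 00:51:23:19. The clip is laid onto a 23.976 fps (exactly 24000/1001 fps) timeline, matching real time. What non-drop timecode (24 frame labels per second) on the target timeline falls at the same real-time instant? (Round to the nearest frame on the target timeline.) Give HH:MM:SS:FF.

Source frame index: (0×3600 + 51×60 + 23) × 48 + 19 = 148003.
Real time: 148003 / (48) = 148003/48 s.
Target frame: (148003/48) × (24000/1001) = 74001500/1001 ≈ 73927.572 → 73928.
At 24 labels/s: frame 73928 → 00:51:20:08.

00:51:20:08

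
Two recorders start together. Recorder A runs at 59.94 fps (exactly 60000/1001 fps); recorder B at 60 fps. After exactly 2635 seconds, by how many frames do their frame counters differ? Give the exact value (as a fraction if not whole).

A emits 60000/1001 × 2635 = 158100000/1001 frames; B emits 60 × 2635 = 158100.
Difference = 158100/1001 frames (≈ 157.9421); B is ahead of A.

158100/1001 frames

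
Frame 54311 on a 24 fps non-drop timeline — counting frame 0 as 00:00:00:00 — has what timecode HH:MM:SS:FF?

54311 ÷ 24 = 2262 full seconds, remainder 23 frames.
2262 s = 0 h 37 min 42 s.
Timecode: 00:37:42:23.

00:37:42:23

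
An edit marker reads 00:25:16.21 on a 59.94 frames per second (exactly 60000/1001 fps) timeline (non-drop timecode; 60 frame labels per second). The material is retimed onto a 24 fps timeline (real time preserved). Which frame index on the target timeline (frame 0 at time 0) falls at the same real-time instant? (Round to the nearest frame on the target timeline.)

Source frame index: (0×3600 + 25×60 + 16) × 60 + 21 = 90981.
Real time: 90981 / (60000/1001) = 30357327/20000 s.
Target frame: (30357327/20000) × (24) = 91071981/2500 ≈ 36428.792 → 36429.

frame 36429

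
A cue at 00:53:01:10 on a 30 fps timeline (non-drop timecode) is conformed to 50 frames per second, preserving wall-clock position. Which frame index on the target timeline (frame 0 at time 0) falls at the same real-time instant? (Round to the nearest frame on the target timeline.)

frame 159067

Source frame index: (0×3600 + 53×60 + 1) × 30 + 10 = 95440.
Real time: 95440 / (30) = 9544/3 s.
Target frame: (9544/3) × (50) = 477200/3 ≈ 159066.667 → 159067.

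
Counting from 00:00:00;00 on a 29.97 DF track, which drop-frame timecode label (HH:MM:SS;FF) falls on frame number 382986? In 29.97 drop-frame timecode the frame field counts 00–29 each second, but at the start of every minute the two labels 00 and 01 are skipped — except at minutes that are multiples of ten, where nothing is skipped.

Each 10-minute DF block holds 10 × 60 × 30 − 9 × 2 = 17982 frames. 382986 ÷ 17982 → 21 full blocks, remainder 5364.
Within the partial block the first minute is 1800 frames and each further minute 1798, so 2 further minute boundaries passed. Total skipped labels = 18 × 21 + 2 × 2 = 382.
Non-drop label index = 382986 + 382 = 383368; at 30 labels/s that is 03:32:58:28, i.e. DF 03:32:58;28.

03:32:58;28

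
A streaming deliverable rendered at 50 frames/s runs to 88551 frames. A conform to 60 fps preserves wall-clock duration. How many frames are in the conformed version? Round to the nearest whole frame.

Frames at target rate = 88551 × (60) / (50) = 531306/5 ≈ 106261.200.
Nearest whole frame: 106261.

106261 frames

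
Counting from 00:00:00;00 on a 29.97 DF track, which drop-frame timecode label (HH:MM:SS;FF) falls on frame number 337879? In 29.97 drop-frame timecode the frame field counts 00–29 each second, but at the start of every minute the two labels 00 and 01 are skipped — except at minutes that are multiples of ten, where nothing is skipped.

Ten DF minutes hold 17982 frames, so frame 337879 lies in block 18 (frames 323676–341657) with 14203 frames into that block.
The block's first minute is 1800 frames and the rest 1798 each; 14203 frames reaches minute 7, so 18 × 18 + 7 × 2 = 338 labels have been skipped so far.
Adding those back, label number 337879 + 338 = 338217 at 30 labels/s is 11273 s + 27 f = 3 h 7 min 53 s frame 27, i.e. 03:07:53;27.

03:07:53;27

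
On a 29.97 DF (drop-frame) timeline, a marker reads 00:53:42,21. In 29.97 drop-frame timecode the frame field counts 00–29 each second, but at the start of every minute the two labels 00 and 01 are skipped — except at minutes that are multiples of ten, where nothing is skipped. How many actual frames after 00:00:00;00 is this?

96585

As if non-drop at 30 labels/s: (0 × 3600 + 53 × 60 + 42) × 30 + 21 = 96681.
Minute boundaries passed: 53; those not divisible by 10: 53 − 5 = 48; dropped labels = 2 × 48 = 96.
Actual frame index = 96681 − 96 = 96585.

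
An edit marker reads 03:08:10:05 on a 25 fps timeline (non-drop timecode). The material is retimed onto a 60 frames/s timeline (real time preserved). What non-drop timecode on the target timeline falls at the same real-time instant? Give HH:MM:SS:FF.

Source frame index: (3×3600 + 8×60 + 10) × 25 + 5 = 282255.
Real time: 282255 / (25) = 56451/5 s.
Target frame: (56451/5) × (60) = 677412.
At 60 labels/s: frame 677412 → 03:08:10:12.

03:08:10:12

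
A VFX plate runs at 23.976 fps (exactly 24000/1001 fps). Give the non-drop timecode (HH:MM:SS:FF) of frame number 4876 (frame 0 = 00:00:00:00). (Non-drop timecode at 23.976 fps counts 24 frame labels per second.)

4876 ÷ 24 = 203 full seconds, remainder 4 frames.
203 s = 0 h 3 min 23 s.
Timecode: 00:03:23:04.

00:03:23:04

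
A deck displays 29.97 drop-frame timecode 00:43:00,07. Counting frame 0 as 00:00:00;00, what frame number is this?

77329

Complete 10-minute blocks: 4, each 17982 frames → 71928.
Remaining 3 whole minutes in the current block: 1800 + 2 × 1798 = 5396 frames.
Within the current minute: 0 × 30 + 7 − 2 = 5 (labels ;00/;01 skipped at this minute). Total = 71928 + 5396 + 5 = 77329.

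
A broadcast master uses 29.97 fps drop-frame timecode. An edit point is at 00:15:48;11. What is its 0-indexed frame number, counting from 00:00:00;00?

28423

Complete 10-minute blocks: 1, each 17982 frames → 17982.
Remaining 5 whole minutes in the current block: 1800 + 4 × 1798 = 8992 frames.
Within the current minute: 48 × 30 + 11 − 2 = 1449 (labels ;00/;01 skipped at this minute). Total = 17982 + 8992 + 1449 = 28423.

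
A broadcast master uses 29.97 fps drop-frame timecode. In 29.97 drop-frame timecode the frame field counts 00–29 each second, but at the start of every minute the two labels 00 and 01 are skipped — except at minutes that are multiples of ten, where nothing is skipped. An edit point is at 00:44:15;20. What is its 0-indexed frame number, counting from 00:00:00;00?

As if non-drop at 30 labels/s: (0 × 3600 + 44 × 60 + 15) × 30 + 20 = 79670.
Minute boundaries passed: 44; those not divisible by 10: 44 − 4 = 40; dropped labels = 2 × 40 = 80.
Actual frame index = 79670 − 80 = 79590.

79590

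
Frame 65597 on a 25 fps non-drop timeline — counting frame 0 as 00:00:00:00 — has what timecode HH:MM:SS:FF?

65597 ÷ 25 = 2623 full seconds, remainder 22 frames.
2623 s = 0 h 43 min 43 s.
Timecode: 00:43:43:22.

00:43:43:22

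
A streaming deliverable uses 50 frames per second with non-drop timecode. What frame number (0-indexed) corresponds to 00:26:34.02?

frame 79702

Total seconds to the label: (0 × 3600 + 26 × 60 + 34) = 1594.
Frame index = 1594 × 50 + 2 = 79702.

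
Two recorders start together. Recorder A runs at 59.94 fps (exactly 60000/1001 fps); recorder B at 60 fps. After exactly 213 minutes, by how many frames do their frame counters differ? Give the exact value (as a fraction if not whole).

213 min = 12780 s.
A emits 60000/1001 × 12780 = 766800000/1001 frames; B emits 60 × 12780 = 766800.
Difference = 766800/1001 frames (≈ 766.0340); B is ahead of A.

766800/1001 frames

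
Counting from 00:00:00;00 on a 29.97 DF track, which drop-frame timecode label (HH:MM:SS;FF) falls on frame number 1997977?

18:31:05;27

Each 10-minute DF block holds 10 × 60 × 30 − 9 × 2 = 17982 frames. 1997977 ÷ 17982 → 111 full blocks, remainder 1975.
Within the partial block the first minute is 1800 frames and each further minute 1798, so 1 further minute boundary passed. Total skipped labels = 18 × 111 + 2 × 1 = 2000.
Non-drop label index = 1997977 + 2000 = 1999977; at 30 labels/s that is 18:31:05:27, i.e. DF 18:31:05;27.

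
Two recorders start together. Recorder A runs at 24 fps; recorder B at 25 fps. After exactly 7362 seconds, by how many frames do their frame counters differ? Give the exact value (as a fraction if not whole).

7362 frames

A emits 24 × 7362 = 176688 frames; B emits 25 × 7362 = 184050.
Difference = 7362 frames; B is ahead of A.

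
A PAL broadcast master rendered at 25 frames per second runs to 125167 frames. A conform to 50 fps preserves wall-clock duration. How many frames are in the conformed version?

Target frames = source frames × (target rate / source rate) = 125167 × (50)/(25) = 125167 × 2 = 250334.

250334 frames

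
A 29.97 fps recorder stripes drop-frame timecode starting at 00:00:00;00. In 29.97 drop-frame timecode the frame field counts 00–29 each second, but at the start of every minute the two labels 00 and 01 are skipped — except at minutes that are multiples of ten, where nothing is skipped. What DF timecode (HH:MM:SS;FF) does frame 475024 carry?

Each 10-minute DF block holds 10 × 60 × 30 − 9 × 2 = 17982 frames. 475024 ÷ 17982 → 26 full blocks, remainder 7492.
Within the partial block the first minute is 1800 frames and each further minute 1798, so 4 further minute boundaries passed. Total skipped labels = 18 × 26 + 2 × 4 = 476.
Non-drop label index = 475024 + 476 = 475500; at 30 labels/s that is 04:24:10:00, i.e. DF 04:24:10;00.

04:24:10;00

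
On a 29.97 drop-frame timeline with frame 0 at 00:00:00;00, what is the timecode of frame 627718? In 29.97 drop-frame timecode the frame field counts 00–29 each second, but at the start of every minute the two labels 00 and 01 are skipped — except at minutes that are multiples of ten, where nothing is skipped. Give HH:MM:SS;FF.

Each 10-minute DF block holds 10 × 60 × 30 − 9 × 2 = 17982 frames. 627718 ÷ 17982 → 34 full blocks, remainder 16330.
Within the partial block the first minute is 1800 frames and each further minute 1798, so 9 further minute boundaries passed. Total skipped labels = 18 × 34 + 2 × 9 = 630.
Non-drop label index = 627718 + 630 = 628348; at 30 labels/s that is 05:49:04:28, i.e. DF 05:49:04;28.

05:49:04;28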